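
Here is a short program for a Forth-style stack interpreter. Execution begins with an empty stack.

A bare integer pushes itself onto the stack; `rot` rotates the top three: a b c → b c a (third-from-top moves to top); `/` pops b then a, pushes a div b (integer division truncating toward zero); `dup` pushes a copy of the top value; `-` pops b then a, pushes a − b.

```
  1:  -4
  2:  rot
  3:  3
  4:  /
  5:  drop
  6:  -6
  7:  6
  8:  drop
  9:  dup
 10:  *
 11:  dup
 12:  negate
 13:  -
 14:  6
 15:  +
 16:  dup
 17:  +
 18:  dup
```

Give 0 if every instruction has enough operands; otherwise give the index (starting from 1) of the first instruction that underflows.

2

-4 → -4
rot  — needs 3 operands, stack has 1 → underflow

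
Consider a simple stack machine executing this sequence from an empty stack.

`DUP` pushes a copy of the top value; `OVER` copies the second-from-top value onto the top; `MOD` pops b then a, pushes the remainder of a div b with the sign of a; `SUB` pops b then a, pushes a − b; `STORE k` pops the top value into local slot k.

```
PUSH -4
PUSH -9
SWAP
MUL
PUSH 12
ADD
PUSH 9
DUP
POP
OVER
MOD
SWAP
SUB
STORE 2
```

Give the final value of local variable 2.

-39

PUSH -4 → [-4]
PUSH -9 → [-4, -9]
SWAP    → [-9, -4]
MUL     → [36]
PUSH 12 → [36, 12]
ADD     → [48]
PUSH 9  → [48, 9]
DUP     → [48, 9, 9]
POP     → [48, 9]
OVER    → [48, 9, 48]
MOD     → [48, 9]
SWAP    → [9, 48]
SUB     → [-39]
STORE 2 → []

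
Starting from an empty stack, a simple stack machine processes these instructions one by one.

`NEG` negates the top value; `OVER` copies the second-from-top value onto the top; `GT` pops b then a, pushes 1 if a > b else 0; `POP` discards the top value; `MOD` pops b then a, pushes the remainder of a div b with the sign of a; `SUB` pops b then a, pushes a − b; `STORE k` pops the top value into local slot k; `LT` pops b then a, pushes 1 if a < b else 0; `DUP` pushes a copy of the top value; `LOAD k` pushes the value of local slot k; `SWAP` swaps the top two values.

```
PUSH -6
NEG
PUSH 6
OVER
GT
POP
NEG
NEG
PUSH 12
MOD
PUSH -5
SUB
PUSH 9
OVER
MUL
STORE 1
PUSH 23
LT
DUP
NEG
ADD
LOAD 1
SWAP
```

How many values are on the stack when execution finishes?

PUSH -6  [-6]
NEG      [6]
PUSH 6   [6, 6]
OVER     [6, 6, 6]
GT       [6, 0]
POP      [6]
NEG      [-6]
NEG      [6]
PUSH 12  [6, 12]
MOD      [6]
PUSH -5  [6, -5]
SUB      [11]
PUSH 9   [11, 9]
OVER     [11, 9, 11]
MUL      [11, 99]
STORE 1  [11]
PUSH 23  [11, 23]
LT       [1]
DUP      [1, 1]
NEG      [1, -1]
ADD      [0]
LOAD 1   [0, 99]
SWAP     [99, 0]

2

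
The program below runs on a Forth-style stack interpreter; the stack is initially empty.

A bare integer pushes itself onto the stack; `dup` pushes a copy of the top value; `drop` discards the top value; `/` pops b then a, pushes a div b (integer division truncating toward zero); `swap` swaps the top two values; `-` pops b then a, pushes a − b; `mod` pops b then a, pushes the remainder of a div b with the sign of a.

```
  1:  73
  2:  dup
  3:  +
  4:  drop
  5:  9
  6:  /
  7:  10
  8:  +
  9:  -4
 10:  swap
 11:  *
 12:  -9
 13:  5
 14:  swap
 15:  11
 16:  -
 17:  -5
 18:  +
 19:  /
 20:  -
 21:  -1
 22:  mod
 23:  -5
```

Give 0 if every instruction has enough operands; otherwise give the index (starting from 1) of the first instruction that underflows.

73   → 73
dup  → 73 73
+    → 146
drop → (empty)
9    → 9
/  — needs 2 operands, stack has 1 → underflow

6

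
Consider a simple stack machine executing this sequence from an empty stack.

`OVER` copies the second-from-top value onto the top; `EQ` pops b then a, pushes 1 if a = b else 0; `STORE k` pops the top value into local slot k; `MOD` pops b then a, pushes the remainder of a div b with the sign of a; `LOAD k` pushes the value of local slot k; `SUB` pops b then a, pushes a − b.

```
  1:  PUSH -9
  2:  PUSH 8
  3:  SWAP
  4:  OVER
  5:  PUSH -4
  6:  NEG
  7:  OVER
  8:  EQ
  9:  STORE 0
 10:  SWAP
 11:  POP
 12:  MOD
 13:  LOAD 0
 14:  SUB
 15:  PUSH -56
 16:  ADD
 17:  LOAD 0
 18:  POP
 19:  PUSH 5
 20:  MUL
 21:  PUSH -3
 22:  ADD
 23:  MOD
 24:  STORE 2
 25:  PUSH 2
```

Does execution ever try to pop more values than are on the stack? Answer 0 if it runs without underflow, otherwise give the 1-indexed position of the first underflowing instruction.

23

PUSH -9  : -9
PUSH 8   : -9 8
SWAP     : 8 -9
OVER     : 8 -9 8
PUSH -4  : 8 -9 8 -4
NEG      : 8 -9 8 4
OVER     : 8 -9 8 4 8
EQ       : 8 -9 8 0
STORE 0  : 8 -9 8
SWAP     : 8 8 -9
POP      : 8 8
MOD      : 0
LOAD 0   : 0 0
SUB      : 0
PUSH -56 : 0 -56
ADD      : -56
LOAD 0   : -56 0
POP      : -56
PUSH 5   : -56 5
MUL      : -280
PUSH -3  : -280 -3
ADD      : -283
MOD  — needs 2 operands, stack has 1 → underflow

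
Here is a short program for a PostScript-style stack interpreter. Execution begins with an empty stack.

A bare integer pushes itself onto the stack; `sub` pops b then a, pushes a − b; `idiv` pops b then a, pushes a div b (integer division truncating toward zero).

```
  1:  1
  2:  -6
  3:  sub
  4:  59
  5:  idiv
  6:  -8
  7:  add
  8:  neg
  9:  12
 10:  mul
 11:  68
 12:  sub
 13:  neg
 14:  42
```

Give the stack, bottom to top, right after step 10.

[96]

1    -> [1]
-6   -> [1, -6]
sub  -> [7]
59   -> [7, 59]
idiv -> [0]
-8   -> [0, -8]
add  -> [-8]
neg  -> [8]
12   -> [8, 12]
mul  -> [96]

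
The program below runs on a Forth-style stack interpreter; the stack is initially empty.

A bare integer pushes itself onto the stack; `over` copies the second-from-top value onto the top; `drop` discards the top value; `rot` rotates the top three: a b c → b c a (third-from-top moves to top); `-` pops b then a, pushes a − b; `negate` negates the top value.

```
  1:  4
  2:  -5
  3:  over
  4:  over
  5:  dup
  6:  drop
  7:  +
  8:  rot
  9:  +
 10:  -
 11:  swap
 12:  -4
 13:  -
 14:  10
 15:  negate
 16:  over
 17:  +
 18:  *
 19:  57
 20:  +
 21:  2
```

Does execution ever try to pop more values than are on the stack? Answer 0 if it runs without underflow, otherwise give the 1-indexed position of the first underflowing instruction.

4    → [4]
-5   → [4, -5]
over → [4, -5, 4]
over → [4, -5, 4, -5]
dup  → [4, -5, 4, -5, -5]
drop → [4, -5, 4, -5]
+    → [4, -5, -1]
rot  → [-5, -1, 4]
+    → [-5, 3]
-    → [-8]
swap  — needs 2 operands, stack has 1 → underflow

11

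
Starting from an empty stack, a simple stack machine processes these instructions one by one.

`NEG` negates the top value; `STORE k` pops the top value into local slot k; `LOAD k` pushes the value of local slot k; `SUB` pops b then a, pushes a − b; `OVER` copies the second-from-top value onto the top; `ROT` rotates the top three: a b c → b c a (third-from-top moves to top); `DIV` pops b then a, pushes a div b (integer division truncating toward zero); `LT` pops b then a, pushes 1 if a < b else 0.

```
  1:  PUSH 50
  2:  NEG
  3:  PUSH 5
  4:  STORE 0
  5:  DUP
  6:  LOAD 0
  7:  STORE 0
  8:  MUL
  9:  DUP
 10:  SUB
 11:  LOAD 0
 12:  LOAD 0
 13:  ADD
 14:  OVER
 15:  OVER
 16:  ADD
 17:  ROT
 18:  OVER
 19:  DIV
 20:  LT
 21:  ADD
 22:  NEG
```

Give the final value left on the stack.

PUSH 50 : 50
NEG     : -50
PUSH 5  : -50 5
STORE 0 : -50
DUP     : -50 -50
LOAD 0  : -50 -50 5
STORE 0 : -50 -50
MUL     : 2500
DUP     : 2500 2500
SUB     : 0
LOAD 0  : 0 5
LOAD 0  : 0 5 5
ADD     : 0 10
OVER    : 0 10 0
OVER    : 0 10 0 10
ADD     : 0 10 10
ROT     : 10 10 0
OVER    : 10 10 0 10
DIV     : 10 10 0
LT      : 10 0
ADD     : 10
NEG     : -10

-10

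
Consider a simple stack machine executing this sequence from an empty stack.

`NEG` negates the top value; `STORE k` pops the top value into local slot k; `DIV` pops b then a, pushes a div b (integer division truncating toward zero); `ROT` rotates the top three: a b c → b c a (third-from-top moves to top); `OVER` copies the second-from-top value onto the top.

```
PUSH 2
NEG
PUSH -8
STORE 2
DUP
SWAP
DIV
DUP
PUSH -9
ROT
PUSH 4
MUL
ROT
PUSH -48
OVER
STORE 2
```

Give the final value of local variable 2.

1

PUSH 2   -> 2
NEG      -> -2
PUSH -8  -> -2 -8
STORE 2  -> -2
DUP      -> -2 -2
SWAP     -> -2 -2
DIV      -> 1
DUP      -> 1 1
PUSH -9  -> 1 1 -9
ROT      -> 1 -9 1
PUSH 4   -> 1 -9 1 4
MUL      -> 1 -9 4
ROT      -> -9 4 1
PUSH -48 -> -9 4 1 -48
OVER     -> -9 4 1 -48 1
STORE 2  -> -9 4 1 -48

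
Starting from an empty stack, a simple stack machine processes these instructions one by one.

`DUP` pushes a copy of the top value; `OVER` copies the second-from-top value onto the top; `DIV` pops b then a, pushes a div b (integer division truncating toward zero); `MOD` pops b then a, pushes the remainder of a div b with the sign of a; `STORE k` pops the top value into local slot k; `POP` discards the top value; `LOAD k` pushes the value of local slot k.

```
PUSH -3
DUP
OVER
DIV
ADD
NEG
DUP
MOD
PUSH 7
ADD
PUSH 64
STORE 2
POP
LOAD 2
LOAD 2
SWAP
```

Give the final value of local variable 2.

PUSH -3 → [-3]
DUP     → [-3, -3]
OVER    → [-3, -3, -3]
DIV     → [-3, 1]
ADD     → [-2]
NEG     → [2]
DUP     → [2, 2]
MOD     → [0]
PUSH 7  → [0, 7]
ADD     → [7]
PUSH 64 → [7, 64]
STORE 2 → [7]
POP     → []
LOAD 2  → [64]
LOAD 2  → [64, 64]
SWAP    → [64, 64]

64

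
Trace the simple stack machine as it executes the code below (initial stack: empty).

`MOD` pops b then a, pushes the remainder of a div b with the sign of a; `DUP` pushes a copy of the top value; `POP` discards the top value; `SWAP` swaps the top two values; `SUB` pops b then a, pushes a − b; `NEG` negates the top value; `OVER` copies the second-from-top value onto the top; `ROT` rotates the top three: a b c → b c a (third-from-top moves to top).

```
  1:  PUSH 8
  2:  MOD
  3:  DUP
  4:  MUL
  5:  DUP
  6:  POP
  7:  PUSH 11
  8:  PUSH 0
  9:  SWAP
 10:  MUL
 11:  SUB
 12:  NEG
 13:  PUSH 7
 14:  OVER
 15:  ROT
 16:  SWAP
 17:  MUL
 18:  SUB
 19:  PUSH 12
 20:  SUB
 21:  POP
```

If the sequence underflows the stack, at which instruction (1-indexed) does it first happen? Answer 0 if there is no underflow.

PUSH 8 : [8]
MOD  — needs 2 operands, stack has 1 → underflow

2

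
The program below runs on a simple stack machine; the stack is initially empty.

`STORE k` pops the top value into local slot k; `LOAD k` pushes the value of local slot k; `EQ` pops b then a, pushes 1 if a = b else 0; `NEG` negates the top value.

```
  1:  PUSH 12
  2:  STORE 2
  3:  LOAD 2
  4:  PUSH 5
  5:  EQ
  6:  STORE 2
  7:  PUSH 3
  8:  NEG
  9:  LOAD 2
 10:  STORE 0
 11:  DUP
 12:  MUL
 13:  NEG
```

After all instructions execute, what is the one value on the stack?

PUSH 12 -> 12
STORE 2 -> (empty)
LOAD 2  -> 12
PUSH 5  -> 12 5
EQ      -> 0
STORE 2 -> (empty)
PUSH 3  -> 3
NEG     -> -3
LOAD 2  -> -3 0
STORE 0 -> -3
DUP     -> -3 -3
MUL     -> 9
NEG     -> -9

-9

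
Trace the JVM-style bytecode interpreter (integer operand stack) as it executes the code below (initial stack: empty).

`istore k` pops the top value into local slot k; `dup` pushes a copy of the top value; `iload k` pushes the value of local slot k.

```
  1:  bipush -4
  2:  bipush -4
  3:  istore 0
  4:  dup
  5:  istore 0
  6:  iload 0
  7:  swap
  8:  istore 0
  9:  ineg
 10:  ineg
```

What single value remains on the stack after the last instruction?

bipush -4 : -4
bipush -4 : -4 -4
istore 0  : -4
dup       : -4 -4
istore 0  : -4
iload 0   : -4 -4
swap      : -4 -4
istore 0  : -4
ineg      : 4
ineg      : -4

-4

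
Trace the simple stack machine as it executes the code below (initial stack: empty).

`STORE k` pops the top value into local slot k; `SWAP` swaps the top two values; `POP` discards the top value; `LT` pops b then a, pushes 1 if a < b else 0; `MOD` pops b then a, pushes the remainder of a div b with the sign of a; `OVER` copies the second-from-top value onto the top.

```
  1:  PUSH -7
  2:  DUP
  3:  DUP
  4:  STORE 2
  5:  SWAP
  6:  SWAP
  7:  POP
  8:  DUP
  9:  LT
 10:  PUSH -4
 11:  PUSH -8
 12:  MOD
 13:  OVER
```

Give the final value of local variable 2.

PUSH -7 -> -7
DUP     -> -7 -7
DUP     -> -7 -7 -7
STORE 2 -> -7 -7
SWAP    -> -7 -7
SWAP    -> -7 -7
POP     -> -7
DUP     -> -7 -7
LT      -> 0
PUSH -4 -> 0 -4
PUSH -8 -> 0 -4 -8
MOD     -> 0 -4
OVER    -> 0 -4 0

-7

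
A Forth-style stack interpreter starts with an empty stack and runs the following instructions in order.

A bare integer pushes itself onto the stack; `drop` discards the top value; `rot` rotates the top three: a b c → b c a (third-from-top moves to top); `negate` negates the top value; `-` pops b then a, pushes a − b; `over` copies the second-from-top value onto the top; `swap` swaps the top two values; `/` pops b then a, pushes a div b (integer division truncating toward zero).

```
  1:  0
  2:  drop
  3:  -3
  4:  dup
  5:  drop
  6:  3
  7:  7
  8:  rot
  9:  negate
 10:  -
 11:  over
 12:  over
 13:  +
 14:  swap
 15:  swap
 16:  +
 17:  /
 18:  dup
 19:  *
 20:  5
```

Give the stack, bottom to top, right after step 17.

[0]

0       0
drop    (empty)
-3      -3
dup     -3 -3
drop    -3
3       -3 3
7       -3 3 7
rot     3 7 -3
negate  3 7 3
-       3 4
over    3 4 3
over    3 4 3 4
+       3 4 7
swap    3 7 4
swap    3 4 7
+       3 11
/       0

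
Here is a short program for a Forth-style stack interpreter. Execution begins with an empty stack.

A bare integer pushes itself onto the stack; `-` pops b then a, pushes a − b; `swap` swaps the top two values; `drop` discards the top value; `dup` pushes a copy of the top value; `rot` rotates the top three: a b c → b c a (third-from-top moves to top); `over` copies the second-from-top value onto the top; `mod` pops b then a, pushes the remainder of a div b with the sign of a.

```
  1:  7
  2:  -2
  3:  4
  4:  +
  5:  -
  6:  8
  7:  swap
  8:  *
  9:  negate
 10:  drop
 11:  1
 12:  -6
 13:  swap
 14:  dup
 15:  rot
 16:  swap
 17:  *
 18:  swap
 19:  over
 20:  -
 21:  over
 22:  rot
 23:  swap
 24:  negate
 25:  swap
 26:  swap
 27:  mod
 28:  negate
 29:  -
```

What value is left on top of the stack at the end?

7

7      → 7
-2     → 7 -2
4      → 7 -2 4
+      → 7 2
-      → 5
8      → 5 8
swap   → 8 5
*      → 40
negate → -40
drop   → (empty)
1      → 1
-6     → 1 -6
swap   → -6 1
dup    → -6 1 1
rot    → 1 1 -6
swap   → 1 -6 1
*      → 1 -6
swap   → -6 1
over   → -6 1 -6
-      → -6 7
over   → -6 7 -6
rot    → 7 -6 -6
swap   → 7 -6 -6
negate → 7 -6 6
swap   → 7 6 -6
swap   → 7 -6 6
mod    → 7 0
negate → 7 0
-      → 7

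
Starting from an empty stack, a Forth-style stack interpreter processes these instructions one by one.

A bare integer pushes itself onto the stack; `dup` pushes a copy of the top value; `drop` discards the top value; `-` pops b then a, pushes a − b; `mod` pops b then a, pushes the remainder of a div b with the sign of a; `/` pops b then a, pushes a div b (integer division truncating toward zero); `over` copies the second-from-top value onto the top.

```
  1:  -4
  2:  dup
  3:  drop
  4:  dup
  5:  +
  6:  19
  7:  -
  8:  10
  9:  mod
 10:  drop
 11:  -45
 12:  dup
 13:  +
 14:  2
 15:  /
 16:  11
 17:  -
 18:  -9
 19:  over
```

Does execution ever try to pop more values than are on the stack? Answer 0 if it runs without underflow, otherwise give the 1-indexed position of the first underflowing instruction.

0

-4   → -4
dup  → -4 -4
drop → -4
dup  → -4 -4
+    → -8
19   → -8 19
-    → -27
10   → -27 10
mod  → -7
drop → (empty)
-45  → -45
dup  → -45 -45
+    → -90
2    → -90 2
/    → -45
11   → -45 11
-    → -56
-9   → -56 -9
over → -56 -9 -56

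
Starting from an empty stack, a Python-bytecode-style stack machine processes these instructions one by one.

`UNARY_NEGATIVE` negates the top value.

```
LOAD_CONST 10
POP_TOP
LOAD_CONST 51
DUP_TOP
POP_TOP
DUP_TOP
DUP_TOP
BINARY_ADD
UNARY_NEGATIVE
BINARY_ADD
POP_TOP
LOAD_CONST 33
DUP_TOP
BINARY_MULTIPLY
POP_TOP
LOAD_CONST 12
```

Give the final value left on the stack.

LOAD_CONST 10   → [10]
POP_TOP         → []
LOAD_CONST 51   → [51]
DUP_TOP         → [51, 51]
POP_TOP         → [51]
DUP_TOP         → [51, 51]
DUP_TOP         → [51, 51, 51]
BINARY_ADD      → [51, 102]
UNARY_NEGATIVE  → [51, -102]
BINARY_ADD      → [-51]
POP_TOP         → []
LOAD_CONST 33   → [33]
DUP_TOP         → [33, 33]
BINARY_MULTIPLY → [1089]
POP_TOP         → []
LOAD_CONST 12   → [12]

12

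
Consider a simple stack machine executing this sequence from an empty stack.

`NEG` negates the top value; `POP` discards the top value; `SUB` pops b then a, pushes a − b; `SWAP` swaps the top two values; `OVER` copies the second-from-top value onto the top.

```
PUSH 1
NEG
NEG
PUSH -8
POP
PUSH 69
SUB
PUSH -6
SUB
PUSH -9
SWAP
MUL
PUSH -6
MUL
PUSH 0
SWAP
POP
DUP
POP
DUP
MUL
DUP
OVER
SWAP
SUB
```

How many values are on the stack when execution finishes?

PUSH 1  : [1]
NEG     : [-1]
NEG     : [1]
PUSH -8 : [1, -8]
POP     : [1]
PUSH 69 : [1, 69]
SUB     : [-68]
PUSH -6 : [-68, -6]
SUB     : [-62]
PUSH -9 : [-62, -9]
SWAP    : [-9, -62]
MUL     : [558]
PUSH -6 : [558, -6]
MUL     : [-3348]
PUSH 0  : [-3348, 0]
SWAP    : [0, -3348]
POP     : [0]
DUP     : [0, 0]
POP     : [0]
DUP     : [0, 0]
MUL     : [0]
DUP     : [0, 0]
OVER    : [0, 0, 0]
SWAP    : [0, 0, 0]
SUB     : [0, 0]

2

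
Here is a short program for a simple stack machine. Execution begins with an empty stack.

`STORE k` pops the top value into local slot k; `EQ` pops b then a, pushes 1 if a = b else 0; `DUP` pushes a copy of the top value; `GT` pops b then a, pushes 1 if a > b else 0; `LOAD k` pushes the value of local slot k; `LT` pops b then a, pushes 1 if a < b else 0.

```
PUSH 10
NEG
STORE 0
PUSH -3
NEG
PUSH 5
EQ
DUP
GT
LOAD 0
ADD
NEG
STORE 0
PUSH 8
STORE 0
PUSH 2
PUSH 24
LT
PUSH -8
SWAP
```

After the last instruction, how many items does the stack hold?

2

PUSH 10 -> 10
NEG     -> -10
STORE 0 -> (empty)
PUSH -3 -> -3
NEG     -> 3
PUSH 5  -> 3 5
EQ      -> 0
DUP     -> 0 0
GT      -> 0
LOAD 0  -> 0 -10
ADD     -> -10
NEG     -> 10
STORE 0 -> (empty)
PUSH 8  -> 8
STORE 0 -> (empty)
PUSH 2  -> 2
PUSH 24 -> 2 24
LT      -> 1
PUSH -8 -> 1 -8
SWAP    -> -8 1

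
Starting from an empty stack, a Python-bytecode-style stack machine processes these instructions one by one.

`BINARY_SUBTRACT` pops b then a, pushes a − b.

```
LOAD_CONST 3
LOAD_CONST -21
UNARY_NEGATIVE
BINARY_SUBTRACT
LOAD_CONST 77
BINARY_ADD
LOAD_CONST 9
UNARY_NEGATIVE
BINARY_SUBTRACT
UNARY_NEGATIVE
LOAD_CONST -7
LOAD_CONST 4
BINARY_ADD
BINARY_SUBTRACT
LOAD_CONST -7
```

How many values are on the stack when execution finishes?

LOAD_CONST 3     [3]
LOAD_CONST -21   [3, -21]
UNARY_NEGATIVE   [3, 21]
BINARY_SUBTRACT  [-18]
LOAD_CONST 77    [-18, 77]
BINARY_ADD       [59]
LOAD_CONST 9     [59, 9]
UNARY_NEGATIVE   [59, -9]
BINARY_SUBTRACT  [68]
UNARY_NEGATIVE   [-68]
LOAD_CONST -7    [-68, -7]
LOAD_CONST 4     [-68, -7, 4]
BINARY_ADD       [-68, -3]
BINARY_SUBTRACT  [-65]
LOAD_CONST -7    [-65, -7]

2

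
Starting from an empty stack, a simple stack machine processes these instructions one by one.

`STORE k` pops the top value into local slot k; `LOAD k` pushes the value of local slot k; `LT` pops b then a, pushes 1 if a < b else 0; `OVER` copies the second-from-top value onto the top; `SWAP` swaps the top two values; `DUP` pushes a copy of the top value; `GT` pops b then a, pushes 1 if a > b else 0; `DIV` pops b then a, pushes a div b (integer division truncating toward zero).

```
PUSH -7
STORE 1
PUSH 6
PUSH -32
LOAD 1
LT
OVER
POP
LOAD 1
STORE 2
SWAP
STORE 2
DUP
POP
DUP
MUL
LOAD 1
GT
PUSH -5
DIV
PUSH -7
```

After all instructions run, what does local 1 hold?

-7

PUSH -7  → [-7]
STORE 1  → []
PUSH 6   → [6]
PUSH -32 → [6, -32]
LOAD 1   → [6, -32, -7]
LT       → [6, 1]
OVER     → [6, 1, 6]
POP      → [6, 1]
LOAD 1   → [6, 1, -7]
STORE 2  → [6, 1]
SWAP     → [1, 6]
STORE 2  → [1]
DUP      → [1, 1]
POP      → [1]
DUP      → [1, 1]
MUL      → [1]
LOAD 1   → [1, -7]
GT       → [1]
PUSH -5  → [1, -5]
DIV      → [0]
PUSH -7  → [0, -7]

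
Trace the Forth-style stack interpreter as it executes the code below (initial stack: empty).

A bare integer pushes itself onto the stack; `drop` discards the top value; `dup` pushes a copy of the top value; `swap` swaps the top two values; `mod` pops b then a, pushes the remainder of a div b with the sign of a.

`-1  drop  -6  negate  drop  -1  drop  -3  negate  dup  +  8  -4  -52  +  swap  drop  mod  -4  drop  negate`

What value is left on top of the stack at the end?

-1     : -1
drop   : (empty)
-6     : -6
negate : 6
drop   : (empty)
-1     : -1
drop   : (empty)
-3     : -3
negate : 3
dup    : 3 3
+      : 6
8      : 6 8
-4     : 6 8 -4
-52    : 6 8 -4 -52
+      : 6 8 -56
swap   : 6 -56 8
drop   : 6 -56
mod    : 6
-4     : 6 -4
drop   : 6
negate : -6

-6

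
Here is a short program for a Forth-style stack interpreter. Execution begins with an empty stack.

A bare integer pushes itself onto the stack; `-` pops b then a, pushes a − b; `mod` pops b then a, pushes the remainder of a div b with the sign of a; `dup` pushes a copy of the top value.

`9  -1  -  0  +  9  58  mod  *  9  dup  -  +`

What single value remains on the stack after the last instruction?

9   -> [9]
-1  -> [9, -1]
-   -> [10]
0   -> [10, 0]
+   -> [10]
9   -> [10, 9]
58  -> [10, 9, 58]
mod -> [10, 9]
*   -> [90]
9   -> [90, 9]
dup -> [90, 9, 9]
-   -> [90, 0]
+   -> [90]

90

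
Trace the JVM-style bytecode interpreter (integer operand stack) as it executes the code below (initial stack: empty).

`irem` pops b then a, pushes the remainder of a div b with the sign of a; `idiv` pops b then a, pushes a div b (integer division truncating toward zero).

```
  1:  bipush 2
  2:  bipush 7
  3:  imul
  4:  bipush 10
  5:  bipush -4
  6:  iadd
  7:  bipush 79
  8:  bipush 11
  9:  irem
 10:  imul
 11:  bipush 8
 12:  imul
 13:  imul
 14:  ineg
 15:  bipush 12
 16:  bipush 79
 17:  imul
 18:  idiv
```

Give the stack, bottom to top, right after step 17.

[-1344, 948]

bipush 2   2
bipush 7   2 7
imul       14
bipush 10  14 10
bipush -4  14 10 -4
iadd       14 6
bipush 79  14 6 79
bipush 11  14 6 79 11
irem       14 6 2
imul       14 12
bipush 8   14 12 8
imul       14 96
imul       1344
ineg       -1344
bipush 12  -1344 12
bipush 79  -1344 12 79
imul       -1344 948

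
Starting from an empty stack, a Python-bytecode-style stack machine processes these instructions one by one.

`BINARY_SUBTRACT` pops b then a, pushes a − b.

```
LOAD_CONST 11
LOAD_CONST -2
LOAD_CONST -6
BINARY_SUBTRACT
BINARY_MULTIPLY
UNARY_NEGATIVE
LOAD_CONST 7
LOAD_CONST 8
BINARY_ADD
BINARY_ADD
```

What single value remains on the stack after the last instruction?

LOAD_CONST 11   : [11]
LOAD_CONST -2   : [11, -2]
LOAD_CONST -6   : [11, -2, -6]
BINARY_SUBTRACT : [11, 4]
BINARY_MULTIPLY : [44]
UNARY_NEGATIVE  : [-44]
LOAD_CONST 7    : [-44, 7]
LOAD_CONST 8    : [-44, 7, 8]
BINARY_ADD      : [-44, 15]
BINARY_ADD      : [-29]

-29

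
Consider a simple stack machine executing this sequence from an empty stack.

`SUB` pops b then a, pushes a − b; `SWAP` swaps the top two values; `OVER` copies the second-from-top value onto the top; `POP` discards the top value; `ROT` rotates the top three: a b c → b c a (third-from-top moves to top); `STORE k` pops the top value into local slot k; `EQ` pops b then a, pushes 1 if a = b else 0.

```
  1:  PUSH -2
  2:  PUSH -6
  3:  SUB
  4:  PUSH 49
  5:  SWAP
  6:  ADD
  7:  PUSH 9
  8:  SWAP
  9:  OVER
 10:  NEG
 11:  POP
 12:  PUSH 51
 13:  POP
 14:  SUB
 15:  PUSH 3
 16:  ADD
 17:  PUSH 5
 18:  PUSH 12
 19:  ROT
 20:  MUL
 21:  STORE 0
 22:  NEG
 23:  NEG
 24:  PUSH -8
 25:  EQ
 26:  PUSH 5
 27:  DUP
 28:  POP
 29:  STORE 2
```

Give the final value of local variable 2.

5

PUSH -2 -> -2
PUSH -6 -> -2 -6
SUB     -> 4
PUSH 49 -> 4 49
SWAP    -> 49 4
ADD     -> 53
PUSH 9  -> 53 9
SWAP    -> 9 53
OVER    -> 9 53 9
NEG     -> 9 53 -9
POP     -> 9 53
PUSH 51 -> 9 53 51
POP     -> 9 53
SUB     -> -44
PUSH 3  -> -44 3
ADD     -> -41
PUSH 5  -> -41 5
PUSH 12 -> -41 5 12
ROT     -> 5 12 -41
MUL     -> 5 -492
STORE 0 -> 5
NEG     -> -5
NEG     -> 5
PUSH -8 -> 5 -8
EQ      -> 0
PUSH 5  -> 0 5
DUP     -> 0 5 5
POP     -> 0 5
STORE 2 -> 0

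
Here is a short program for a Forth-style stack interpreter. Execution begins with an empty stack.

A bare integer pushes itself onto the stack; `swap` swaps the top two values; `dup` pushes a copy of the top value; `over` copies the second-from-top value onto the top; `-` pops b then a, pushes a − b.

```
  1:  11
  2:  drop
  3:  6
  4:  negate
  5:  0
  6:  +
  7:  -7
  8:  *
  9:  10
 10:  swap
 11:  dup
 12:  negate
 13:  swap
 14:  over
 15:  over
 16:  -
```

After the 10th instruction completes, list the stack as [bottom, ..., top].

[10, 42]

11     -> 11
drop   -> (empty)
6      -> 6
negate -> -6
0      -> -6 0
+      -> -6
-7     -> -6 -7
*      -> 42
10     -> 42 10
swap   -> 10 42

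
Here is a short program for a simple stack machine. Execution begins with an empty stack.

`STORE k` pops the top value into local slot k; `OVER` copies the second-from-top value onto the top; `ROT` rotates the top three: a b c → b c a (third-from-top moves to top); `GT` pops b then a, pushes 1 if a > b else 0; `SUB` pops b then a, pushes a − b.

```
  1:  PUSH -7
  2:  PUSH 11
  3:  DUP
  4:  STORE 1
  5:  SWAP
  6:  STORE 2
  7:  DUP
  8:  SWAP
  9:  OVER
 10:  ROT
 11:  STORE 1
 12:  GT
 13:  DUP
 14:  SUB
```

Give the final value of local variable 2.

-7

PUSH -7 -> [-7]
PUSH 11 -> [-7, 11]
DUP     -> [-7, 11, 11]
STORE 1 -> [-7, 11]
SWAP    -> [11, -7]
STORE 2 -> [11]
DUP     -> [11, 11]
SWAP    -> [11, 11]
OVER    -> [11, 11, 11]
ROT     -> [11, 11, 11]
STORE 1 -> [11, 11]
GT      -> [0]
DUP     -> [0, 0]
SUB     -> [0]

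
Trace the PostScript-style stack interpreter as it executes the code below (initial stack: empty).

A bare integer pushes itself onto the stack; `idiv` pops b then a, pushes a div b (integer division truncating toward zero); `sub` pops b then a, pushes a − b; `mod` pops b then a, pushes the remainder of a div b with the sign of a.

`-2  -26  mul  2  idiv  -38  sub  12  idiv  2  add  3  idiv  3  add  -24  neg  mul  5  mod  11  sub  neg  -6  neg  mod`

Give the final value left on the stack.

5

-2   : -2
-26  : -2 -26
mul  : 52
2    : 52 2
idiv : 26
-38  : 26 -38
sub  : 64
12   : 64 12
idiv : 5
2    : 5 2
add  : 7
3    : 7 3
idiv : 2
3    : 2 3
add  : 5
-24  : 5 -24
neg  : 5 24
mul  : 120
5    : 120 5
mod  : 0
11   : 0 11
sub  : -11
neg  : 11
-6   : 11 -6
neg  : 11 6
mod  : 5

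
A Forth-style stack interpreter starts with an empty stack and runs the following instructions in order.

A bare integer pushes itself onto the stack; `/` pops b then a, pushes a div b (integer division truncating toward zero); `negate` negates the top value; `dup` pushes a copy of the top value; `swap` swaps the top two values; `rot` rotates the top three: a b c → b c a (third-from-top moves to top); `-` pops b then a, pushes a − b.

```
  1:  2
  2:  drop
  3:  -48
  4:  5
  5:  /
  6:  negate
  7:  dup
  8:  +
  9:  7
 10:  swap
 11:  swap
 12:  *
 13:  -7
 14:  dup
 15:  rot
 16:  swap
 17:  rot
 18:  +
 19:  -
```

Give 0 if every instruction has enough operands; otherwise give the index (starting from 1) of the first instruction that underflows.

0

2      : [2]
drop   : []
-48    : [-48]
5      : [-48, 5]
/      : [-9]
negate : [9]
dup    : [9, 9]
+      : [18]
7      : [18, 7]
swap   : [7, 18]
swap   : [18, 7]
*      : [126]
-7     : [126, -7]
dup    : [126, -7, -7]
rot    : [-7, -7, 126]
swap   : [-7, 126, -7]
rot    : [126, -7, -7]
+      : [126, -14]
-      : [140]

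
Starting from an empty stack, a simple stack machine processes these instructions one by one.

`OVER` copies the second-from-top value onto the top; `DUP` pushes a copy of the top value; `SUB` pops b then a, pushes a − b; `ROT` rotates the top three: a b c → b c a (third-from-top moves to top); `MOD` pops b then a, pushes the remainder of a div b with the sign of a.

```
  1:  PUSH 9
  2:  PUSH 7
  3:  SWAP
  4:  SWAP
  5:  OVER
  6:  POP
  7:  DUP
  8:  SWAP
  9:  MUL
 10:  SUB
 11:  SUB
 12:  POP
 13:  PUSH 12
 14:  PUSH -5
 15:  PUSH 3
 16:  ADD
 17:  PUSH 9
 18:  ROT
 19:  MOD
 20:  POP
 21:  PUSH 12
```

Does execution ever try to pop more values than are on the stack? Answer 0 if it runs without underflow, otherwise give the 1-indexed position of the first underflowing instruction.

PUSH 9 : 9
PUSH 7 : 9 7
SWAP   : 7 9
SWAP   : 9 7
OVER   : 9 7 9
POP    : 9 7
DUP    : 9 7 7
SWAP   : 9 7 7
MUL    : 9 49
SUB    : -40
SUB  — needs 2 operands, stack has 1 → underflow

11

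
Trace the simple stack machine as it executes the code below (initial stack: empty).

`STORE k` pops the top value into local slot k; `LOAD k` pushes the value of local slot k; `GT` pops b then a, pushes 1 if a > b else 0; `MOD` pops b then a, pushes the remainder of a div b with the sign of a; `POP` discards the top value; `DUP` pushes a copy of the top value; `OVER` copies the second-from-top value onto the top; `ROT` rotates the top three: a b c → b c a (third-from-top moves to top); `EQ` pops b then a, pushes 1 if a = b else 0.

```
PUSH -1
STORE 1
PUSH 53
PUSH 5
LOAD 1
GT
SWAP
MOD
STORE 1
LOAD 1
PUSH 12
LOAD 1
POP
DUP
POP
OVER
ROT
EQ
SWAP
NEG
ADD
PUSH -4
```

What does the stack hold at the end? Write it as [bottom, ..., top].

PUSH -1  [-1]
STORE 1  []
PUSH 53  [53]
PUSH 5   [53, 5]
LOAD 1   [53, 5, -1]
GT       [53, 1]
SWAP     [1, 53]
MOD      [1]
STORE 1  []
LOAD 1   [1]
PUSH 12  [1, 12]
LOAD 1   [1, 12, 1]
POP      [1, 12]
DUP      [1, 12, 12]
POP      [1, 12]
OVER     [1, 12, 1]
ROT      [12, 1, 1]
EQ       [12, 1]
SWAP     [1, 12]
NEG      [1, -12]
ADD      [-11]
PUSH -4  [-11, -4]

[-11, -4]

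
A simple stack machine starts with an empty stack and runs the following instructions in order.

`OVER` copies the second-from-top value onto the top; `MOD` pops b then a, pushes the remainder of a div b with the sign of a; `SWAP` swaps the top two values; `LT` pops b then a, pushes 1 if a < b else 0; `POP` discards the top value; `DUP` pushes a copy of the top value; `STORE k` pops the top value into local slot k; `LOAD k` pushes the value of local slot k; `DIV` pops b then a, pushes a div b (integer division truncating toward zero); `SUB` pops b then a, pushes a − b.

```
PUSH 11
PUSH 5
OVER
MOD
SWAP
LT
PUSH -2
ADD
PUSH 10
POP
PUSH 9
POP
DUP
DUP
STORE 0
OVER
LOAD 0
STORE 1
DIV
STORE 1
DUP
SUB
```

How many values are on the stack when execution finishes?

PUSH 11 → [11]
PUSH 5  → [11, 5]
OVER    → [11, 5, 11]
MOD     → [11, 5]
SWAP    → [5, 11]
LT      → [1]
PUSH -2 → [1, -2]
ADD     → [-1]
PUSH 10 → [-1, 10]
POP     → [-1]
PUSH 9  → [-1, 9]
POP     → [-1]
DUP     → [-1, -1]
DUP     → [-1, -1, -1]
STORE 0 → [-1, -1]
OVER    → [-1, -1, -1]
LOAD 0  → [-1, -1, -1, -1]
STORE 1 → [-1, -1, -1]
DIV     → [-1, 1]
STORE 1 → [-1]
DUP     → [-1, -1]
SUB     → [0]

1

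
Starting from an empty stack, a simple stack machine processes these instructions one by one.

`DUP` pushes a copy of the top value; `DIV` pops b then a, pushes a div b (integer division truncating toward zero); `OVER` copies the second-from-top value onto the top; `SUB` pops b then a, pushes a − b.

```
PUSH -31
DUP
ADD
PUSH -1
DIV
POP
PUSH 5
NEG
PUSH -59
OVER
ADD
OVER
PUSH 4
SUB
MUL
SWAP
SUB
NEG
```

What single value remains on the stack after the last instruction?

-581

PUSH -31 -> -31
DUP      -> -31 -31
ADD      -> -62
PUSH -1  -> -62 -1
DIV      -> 62
POP      -> (empty)
PUSH 5   -> 5
NEG      -> -5
PUSH -59 -> -5 -59
OVER     -> -5 -59 -5
ADD      -> -5 -64
OVER     -> -5 -64 -5
PUSH 4   -> -5 -64 -5 4
SUB      -> -5 -64 -9
MUL      -> -5 576
SWAP     -> 576 -5
SUB      -> 581
NEG      -> -581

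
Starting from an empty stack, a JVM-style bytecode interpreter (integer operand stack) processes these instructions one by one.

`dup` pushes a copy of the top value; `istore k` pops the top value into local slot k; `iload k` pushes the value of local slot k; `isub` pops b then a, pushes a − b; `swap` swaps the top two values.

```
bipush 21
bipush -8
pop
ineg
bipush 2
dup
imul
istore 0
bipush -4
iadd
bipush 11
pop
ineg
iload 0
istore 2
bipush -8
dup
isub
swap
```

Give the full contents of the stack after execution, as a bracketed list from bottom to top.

bipush 21 : [21]
bipush -8 : [21, -8]
pop       : [21]
ineg      : [-21]
bipush 2  : [-21, 2]
dup       : [-21, 2, 2]
imul      : [-21, 4]
istore 0  : [-21]
bipush -4 : [-21, -4]
iadd      : [-25]
bipush 11 : [-25, 11]
pop       : [-25]
ineg      : [25]
iload 0   : [25, 4]
istore 2  : [25]
bipush -8 : [25, -8]
dup       : [25, -8, -8]
isub      : [25, 0]
swap      : [0, 25]

[0, 25]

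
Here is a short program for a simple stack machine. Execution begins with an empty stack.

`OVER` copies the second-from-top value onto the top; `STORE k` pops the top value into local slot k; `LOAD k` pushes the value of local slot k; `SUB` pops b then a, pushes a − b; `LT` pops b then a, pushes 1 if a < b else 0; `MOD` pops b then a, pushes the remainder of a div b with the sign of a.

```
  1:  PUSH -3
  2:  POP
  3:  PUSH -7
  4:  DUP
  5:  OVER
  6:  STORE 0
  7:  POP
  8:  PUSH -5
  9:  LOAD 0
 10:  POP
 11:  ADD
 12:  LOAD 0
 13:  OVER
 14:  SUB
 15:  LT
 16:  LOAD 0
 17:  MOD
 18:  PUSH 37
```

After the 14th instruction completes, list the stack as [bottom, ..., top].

[-12, 5]

PUSH -3 → [-3]
POP     → []
PUSH -7 → [-7]
DUP     → [-7, -7]
OVER    → [-7, -7, -7]
STORE 0 → [-7, -7]
POP     → [-7]
PUSH -5 → [-7, -5]
LOAD 0  → [-7, -5, -7]
POP     → [-7, -5]
ADD     → [-12]
LOAD 0  → [-12, -7]
OVER    → [-12, -7, -12]
SUB     → [-12, 5]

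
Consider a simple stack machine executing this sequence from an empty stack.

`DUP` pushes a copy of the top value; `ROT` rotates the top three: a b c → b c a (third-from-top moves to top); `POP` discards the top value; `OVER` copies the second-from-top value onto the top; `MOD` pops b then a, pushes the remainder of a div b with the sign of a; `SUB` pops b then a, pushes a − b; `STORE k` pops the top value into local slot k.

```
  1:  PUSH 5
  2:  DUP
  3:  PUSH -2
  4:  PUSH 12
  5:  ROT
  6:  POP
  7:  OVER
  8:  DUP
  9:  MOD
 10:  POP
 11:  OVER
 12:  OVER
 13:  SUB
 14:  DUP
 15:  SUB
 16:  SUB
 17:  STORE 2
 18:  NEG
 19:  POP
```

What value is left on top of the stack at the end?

PUSH 5  : 5
DUP     : 5 5
PUSH -2 : 5 5 -2
PUSH 12 : 5 5 -2 12
ROT     : 5 -2 12 5
POP     : 5 -2 12
OVER    : 5 -2 12 -2
DUP     : 5 -2 12 -2 -2
MOD     : 5 -2 12 0
POP     : 5 -2 12
OVER    : 5 -2 12 -2
OVER    : 5 -2 12 -2 12
SUB     : 5 -2 12 -14
DUP     : 5 -2 12 -14 -14
SUB     : 5 -2 12 0
SUB     : 5 -2 12
STORE 2 : 5 -2
NEG     : 5 2
POP     : 5

5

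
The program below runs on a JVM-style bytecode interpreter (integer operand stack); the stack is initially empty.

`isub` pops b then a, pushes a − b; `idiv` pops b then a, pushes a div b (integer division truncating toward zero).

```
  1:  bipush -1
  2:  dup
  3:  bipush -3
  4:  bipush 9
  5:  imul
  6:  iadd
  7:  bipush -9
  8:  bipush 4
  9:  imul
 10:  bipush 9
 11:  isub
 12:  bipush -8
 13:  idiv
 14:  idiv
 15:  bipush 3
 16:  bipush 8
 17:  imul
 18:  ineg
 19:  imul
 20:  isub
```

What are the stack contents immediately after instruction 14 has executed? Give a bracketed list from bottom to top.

bipush -1  [-1]
dup        [-1, -1]
bipush -3  [-1, -1, -3]
bipush 9   [-1, -1, -3, 9]
imul       [-1, -1, -27]
iadd       [-1, -28]
bipush -9  [-1, -28, -9]
bipush 4   [-1, -28, -9, 4]
imul       [-1, -28, -36]
bipush 9   [-1, -28, -36, 9]
isub       [-1, -28, -45]
bipush -8  [-1, -28, -45, -8]
idiv       [-1, -28, 5]
idiv       [-1, -5]

[-1, -5]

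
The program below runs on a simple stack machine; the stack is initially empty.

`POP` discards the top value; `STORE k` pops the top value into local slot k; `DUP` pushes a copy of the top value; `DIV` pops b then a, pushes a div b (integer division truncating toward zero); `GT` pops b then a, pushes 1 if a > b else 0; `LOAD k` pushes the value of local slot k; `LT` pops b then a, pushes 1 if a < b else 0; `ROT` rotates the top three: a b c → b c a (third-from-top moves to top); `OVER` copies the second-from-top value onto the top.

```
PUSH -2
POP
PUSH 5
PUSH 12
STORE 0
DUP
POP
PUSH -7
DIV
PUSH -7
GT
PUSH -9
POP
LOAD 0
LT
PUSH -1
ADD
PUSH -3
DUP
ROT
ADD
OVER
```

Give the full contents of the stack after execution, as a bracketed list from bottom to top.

[-3, -3, -3]

PUSH -2 : -2
POP     : (empty)
PUSH 5  : 5
PUSH 12 : 5 12
STORE 0 : 5
DUP     : 5 5
POP     : 5
PUSH -7 : 5 -7
DIV     : 0
PUSH -7 : 0 -7
GT      : 1
PUSH -9 : 1 -9
POP     : 1
LOAD 0  : 1 12
LT      : 1
PUSH -1 : 1 -1
ADD     : 0
PUSH -3 : 0 -3
DUP     : 0 -3 -3
ROT     : -3 -3 0
ADD     : -3 -3
OVER    : -3 -3 -3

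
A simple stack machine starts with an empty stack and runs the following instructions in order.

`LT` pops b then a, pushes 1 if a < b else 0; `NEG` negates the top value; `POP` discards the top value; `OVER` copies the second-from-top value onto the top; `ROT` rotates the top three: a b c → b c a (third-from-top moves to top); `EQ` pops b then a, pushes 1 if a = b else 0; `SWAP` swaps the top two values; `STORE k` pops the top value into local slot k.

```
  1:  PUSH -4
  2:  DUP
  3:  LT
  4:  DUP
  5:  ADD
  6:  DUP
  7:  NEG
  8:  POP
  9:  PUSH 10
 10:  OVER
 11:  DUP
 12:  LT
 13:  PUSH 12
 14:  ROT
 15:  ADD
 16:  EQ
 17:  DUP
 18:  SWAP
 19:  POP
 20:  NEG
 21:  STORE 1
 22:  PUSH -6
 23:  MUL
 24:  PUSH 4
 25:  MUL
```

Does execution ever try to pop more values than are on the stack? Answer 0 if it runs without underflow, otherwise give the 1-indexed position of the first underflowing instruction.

0

PUSH -4  -4
DUP      -4 -4
LT       0
DUP      0 0
ADD      0
DUP      0 0
NEG      0 0
POP      0
PUSH 10  0 10
OVER     0 10 0
DUP      0 10 0 0
LT       0 10 0
PUSH 12  0 10 0 12
ROT      0 0 12 10
ADD      0 0 22
EQ       0 0
DUP      0 0 0
SWAP     0 0 0
POP      0 0
NEG      0 0
STORE 1  0
PUSH -6  0 -6
MUL      0
PUSH 4   0 4
MUL      0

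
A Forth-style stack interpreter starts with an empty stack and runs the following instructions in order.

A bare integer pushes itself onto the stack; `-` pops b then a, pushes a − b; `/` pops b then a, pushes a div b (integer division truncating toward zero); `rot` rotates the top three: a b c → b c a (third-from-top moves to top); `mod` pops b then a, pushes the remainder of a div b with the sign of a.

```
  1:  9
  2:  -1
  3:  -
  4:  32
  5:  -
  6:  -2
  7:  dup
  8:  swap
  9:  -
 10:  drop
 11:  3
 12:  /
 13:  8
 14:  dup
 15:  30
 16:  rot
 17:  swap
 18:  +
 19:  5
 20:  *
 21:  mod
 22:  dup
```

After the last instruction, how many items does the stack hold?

3

9    -> 9
-1   -> 9 -1
-    -> 10
32   -> 10 32
-    -> -22
-2   -> -22 -2
dup  -> -22 -2 -2
swap -> -22 -2 -2
-    -> -22 0
drop -> -22
3    -> -22 3
/    -> -7
8    -> -7 8
dup  -> -7 8 8
30   -> -7 8 8 30
rot  -> -7 8 30 8
swap -> -7 8 8 30
+    -> -7 8 38
5    -> -7 8 38 5
*    -> -7 8 190
mod  -> -7 8
dup  -> -7 8 8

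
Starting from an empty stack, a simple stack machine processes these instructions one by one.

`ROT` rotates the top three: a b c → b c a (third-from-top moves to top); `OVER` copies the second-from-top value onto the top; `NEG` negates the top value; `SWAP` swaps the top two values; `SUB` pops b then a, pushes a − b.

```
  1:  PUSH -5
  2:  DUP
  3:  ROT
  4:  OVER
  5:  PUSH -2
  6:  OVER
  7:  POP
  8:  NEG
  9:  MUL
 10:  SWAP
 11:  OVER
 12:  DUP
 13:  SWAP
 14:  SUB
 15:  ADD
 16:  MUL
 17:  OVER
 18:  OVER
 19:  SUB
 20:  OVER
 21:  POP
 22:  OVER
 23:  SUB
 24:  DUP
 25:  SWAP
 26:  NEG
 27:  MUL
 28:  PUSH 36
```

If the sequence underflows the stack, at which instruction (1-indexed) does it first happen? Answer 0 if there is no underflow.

PUSH -5  -5
DUP      -5 -5
ROT  — needs 3 operands, stack has 2 → underflow

3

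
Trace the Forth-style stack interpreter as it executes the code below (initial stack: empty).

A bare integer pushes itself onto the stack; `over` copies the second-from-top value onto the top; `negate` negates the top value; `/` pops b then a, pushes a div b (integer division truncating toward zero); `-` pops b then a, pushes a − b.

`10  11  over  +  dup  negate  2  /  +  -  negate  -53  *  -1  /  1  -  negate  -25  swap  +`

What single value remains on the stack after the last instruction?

10     -> 10
11     -> 10 11
over   -> 10 11 10
+      -> 10 21
dup    -> 10 21 21
negate -> 10 21 -21
2      -> 10 21 -21 2
/      -> 10 21 -10
+      -> 10 11
-      -> -1
negate -> 1
-53    -> 1 -53
*      -> -53
-1     -> -53 -1
/      -> 53
1      -> 53 1
-      -> 52
negate -> -52
-25    -> -52 -25
swap   -> -25 -52
+      -> -77

-77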